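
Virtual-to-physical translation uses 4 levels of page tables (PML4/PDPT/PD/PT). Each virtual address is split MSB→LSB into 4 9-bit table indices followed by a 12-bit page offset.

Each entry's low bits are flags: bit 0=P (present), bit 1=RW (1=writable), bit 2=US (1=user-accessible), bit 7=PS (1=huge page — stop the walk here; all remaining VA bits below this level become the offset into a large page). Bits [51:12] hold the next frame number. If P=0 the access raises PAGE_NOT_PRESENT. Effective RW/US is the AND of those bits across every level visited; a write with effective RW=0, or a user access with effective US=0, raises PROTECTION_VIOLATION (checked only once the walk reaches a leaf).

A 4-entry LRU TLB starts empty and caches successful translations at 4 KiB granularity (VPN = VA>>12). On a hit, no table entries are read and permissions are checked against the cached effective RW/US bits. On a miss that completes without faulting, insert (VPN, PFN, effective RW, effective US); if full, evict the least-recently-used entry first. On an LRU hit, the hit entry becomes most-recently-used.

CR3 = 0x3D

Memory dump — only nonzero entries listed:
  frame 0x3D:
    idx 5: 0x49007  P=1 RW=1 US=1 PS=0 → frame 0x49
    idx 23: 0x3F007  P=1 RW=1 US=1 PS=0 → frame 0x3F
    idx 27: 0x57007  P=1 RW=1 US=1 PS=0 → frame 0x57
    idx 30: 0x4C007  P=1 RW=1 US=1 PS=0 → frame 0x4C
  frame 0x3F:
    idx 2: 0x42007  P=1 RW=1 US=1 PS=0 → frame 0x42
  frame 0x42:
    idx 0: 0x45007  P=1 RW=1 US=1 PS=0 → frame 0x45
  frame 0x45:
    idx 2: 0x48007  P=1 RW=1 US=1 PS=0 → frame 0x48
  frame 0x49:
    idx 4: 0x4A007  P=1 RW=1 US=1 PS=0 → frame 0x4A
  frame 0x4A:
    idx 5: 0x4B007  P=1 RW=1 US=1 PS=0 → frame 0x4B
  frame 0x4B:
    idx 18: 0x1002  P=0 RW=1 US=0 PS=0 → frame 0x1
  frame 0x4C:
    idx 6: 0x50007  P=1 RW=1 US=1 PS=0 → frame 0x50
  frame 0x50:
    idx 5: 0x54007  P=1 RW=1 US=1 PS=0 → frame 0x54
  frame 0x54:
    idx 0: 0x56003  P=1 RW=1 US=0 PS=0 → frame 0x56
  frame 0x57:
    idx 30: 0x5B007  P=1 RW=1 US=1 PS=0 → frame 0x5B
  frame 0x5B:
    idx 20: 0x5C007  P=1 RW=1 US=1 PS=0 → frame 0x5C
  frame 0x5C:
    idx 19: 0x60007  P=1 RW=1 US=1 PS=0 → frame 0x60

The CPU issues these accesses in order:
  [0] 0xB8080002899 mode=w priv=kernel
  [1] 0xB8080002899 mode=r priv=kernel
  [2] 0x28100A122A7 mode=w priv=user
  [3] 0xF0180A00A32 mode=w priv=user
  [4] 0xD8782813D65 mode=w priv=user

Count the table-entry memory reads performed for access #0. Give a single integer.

Walk each access:
#0 VA=0xB8080002899 (w,kernel):
  L0: frame=0x3D idx=23 entry=0x3F007 [P=1 RW=1 US=1 PS=0]
  L1: frame=0x3F idx=2 entry=0x42007 [P=1 RW=1 US=1 PS=0]
  L2: frame=0x42 idx=0 entry=0x45007 [P=1 RW=1 US=1 PS=0]
  L3: frame=0x45 idx=2 entry=0x48007 [P=1 RW=1 US=1 PS=0]
  → PA=0x48899  (4 entries read)
#1 VA=0xB8080002899 (r,kernel):
  TLB hit vpn=0xB8080002 → PA=0x48899
#2 VA=0x28100A122A7 (w,user):
  L0: frame=0x3D idx=5 entry=0x49007 [P=1 RW=1 US=1 PS=0]
  L1: frame=0x49 idx=4 entry=0x4A007 [P=1 RW=1 US=1 PS=0]
  L2: frame=0x4A idx=5 entry=0x4B007 [P=1 RW=1 US=1 PS=0]
  L3: frame=0x4B idx=18 entry=0x1002 [P=0 RW=1 US=0 PS=0]
  ✗ PAGE_NOT_PRESENT  [4 reads]
#3 VA=0xF0180A00A32 (w,user):
  L0: frame=0x3D idx=30 entry=0x4C007 [P=1 RW=1 US=1 PS=0]
  L1: frame=0x4C idx=6 entry=0x50007 [P=1 RW=1 US=1 PS=0]
  L2: frame=0x50 idx=5 entry=0x54007 [P=1 RW=1 US=1 PS=0]
  L3: frame=0x54 idx=0 entry=0x56003 [P=1 RW=1 US=0 PS=0]
  ✗ PROTECTION_VIOLATION  [4 reads]
#4 VA=0xD8782813D65 (w,user):
  L0: frame=0x3D idx=27 entry=0x57007 [P=1 RW=1 US=1 PS=0]
  L1: frame=0x57 idx=30 entry=0x5B007 [P=1 RW=1 US=1 PS=0]
  L2: frame=0x5B idx=20 entry=0x5C007 [P=1 RW=1 US=1 PS=0]
  L3: frame=0x5C idx=19 entry=0x60007 [P=1 RW=1 US=1 PS=0]
  → PA=0x60D65  (4 entries read)

Entries read for #0: 4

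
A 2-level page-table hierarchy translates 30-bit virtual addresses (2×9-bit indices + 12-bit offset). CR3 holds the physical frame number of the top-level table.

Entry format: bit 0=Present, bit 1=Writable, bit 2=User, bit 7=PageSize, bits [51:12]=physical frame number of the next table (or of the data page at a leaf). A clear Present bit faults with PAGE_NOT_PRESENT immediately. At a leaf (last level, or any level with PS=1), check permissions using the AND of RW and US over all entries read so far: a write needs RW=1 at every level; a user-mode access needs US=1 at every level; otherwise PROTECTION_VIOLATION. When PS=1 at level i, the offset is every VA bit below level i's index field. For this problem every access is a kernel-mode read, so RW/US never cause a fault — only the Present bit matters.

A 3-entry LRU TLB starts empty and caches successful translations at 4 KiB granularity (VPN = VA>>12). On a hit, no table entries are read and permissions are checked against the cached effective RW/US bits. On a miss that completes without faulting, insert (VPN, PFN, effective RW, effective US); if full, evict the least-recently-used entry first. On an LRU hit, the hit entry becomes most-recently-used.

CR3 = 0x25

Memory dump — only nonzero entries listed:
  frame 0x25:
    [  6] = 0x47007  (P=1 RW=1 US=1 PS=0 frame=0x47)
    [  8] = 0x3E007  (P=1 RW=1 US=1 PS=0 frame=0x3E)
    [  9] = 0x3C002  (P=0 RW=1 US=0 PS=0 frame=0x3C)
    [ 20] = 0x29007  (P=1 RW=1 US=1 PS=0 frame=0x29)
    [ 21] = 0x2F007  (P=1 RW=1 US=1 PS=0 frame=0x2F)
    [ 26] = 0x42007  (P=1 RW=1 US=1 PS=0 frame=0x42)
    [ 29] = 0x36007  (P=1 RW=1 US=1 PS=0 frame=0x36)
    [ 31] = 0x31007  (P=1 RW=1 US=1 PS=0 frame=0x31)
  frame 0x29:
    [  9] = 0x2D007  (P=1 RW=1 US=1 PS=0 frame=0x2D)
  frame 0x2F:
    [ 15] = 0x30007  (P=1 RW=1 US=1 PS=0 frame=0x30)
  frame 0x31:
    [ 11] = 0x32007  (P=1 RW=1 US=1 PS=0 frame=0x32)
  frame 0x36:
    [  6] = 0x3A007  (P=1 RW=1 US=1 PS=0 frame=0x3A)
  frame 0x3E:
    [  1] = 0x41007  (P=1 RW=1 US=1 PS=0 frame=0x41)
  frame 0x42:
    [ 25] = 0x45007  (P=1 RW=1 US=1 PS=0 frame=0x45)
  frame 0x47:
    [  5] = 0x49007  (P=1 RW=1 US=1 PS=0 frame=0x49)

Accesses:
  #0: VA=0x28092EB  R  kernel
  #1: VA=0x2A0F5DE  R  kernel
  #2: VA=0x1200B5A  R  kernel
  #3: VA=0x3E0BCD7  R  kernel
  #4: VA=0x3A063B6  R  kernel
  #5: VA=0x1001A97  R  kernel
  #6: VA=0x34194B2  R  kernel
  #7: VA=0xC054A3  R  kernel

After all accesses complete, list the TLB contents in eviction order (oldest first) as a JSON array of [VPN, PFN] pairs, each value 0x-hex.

Per-access translation:
#0 VA=0x28092EB (r,kernel):
  L0 @0x25[20] → 0x29007  P=1,RW=1,US=1,PS=0
  L1 @0x29[9] → 0x2D007  P=1,RW=1,US=1,PS=0
  ✓ 0x2D2EB  — 2 lookups
#1 VA=0x2A0F5DE (r,kernel):
  L0 @0x25[21] → 0x2F007  P=1,RW=1,US=1,PS=0
  L1 @0x2F[15] → 0x30007  P=1,RW=1,US=1,PS=0
  ✓ 0x305DE  — 2 lookups
#2 VA=0x1200B5A (r,kernel):
  L0 @0x25[9] → 0x3C002  P=0,RW=1,US=0,PS=0
  → PAGE_NOT_PRESENT  (1 entries read)
#3 VA=0x3E0BCD7 (r,kernel):
  L0 @0x25[31] → 0x31007  P=1,RW=1,US=1,PS=0
  L1 @0x31[11] → 0x32007  P=1,RW=1,US=1,PS=0
  ✓ 0x32CD7  — 2 lookups
#4 VA=0x3A063B6 (r,kernel):
  L0 @0x25[29] → 0x36007  P=1,RW=1,US=1,PS=0
  L1 @0x36[6] → 0x3A007  P=1,RW=1,US=1,PS=0
  ✓ 0x3A3B6  — 2 lookups
#5 VA=0x1001A97 (r,kernel):
  L0 @0x25[8] → 0x3E007  P=1,RW=1,US=1,PS=0
  L1 @0x3E[1] → 0x41007  P=1,RW=1,US=1,PS=0
  ✓ 0x41A97  — 2 lookups
#6 VA=0x34194B2 (r,kernel):
  L0 @0x25[26] → 0x42007  P=1,RW=1,US=1,PS=0
  L1 @0x42[25] → 0x45007  P=1,RW=1,US=1,PS=0
  ✓ 0x454B2  — 2 lookups
#7 VA=0xC054A3 (r,kernel):
  L0 @0x25[6] → 0x47007  P=1,RW=1,US=1,PS=0
  L1 @0x47[5] → 0x49007  P=1,RW=1,US=1,PS=0
  ✓ 0x494A3  — 2 lookups

TLB: [["0x1001", "0x41"], ["0x3419", "0x45"], ["0xC05", "0x49"]]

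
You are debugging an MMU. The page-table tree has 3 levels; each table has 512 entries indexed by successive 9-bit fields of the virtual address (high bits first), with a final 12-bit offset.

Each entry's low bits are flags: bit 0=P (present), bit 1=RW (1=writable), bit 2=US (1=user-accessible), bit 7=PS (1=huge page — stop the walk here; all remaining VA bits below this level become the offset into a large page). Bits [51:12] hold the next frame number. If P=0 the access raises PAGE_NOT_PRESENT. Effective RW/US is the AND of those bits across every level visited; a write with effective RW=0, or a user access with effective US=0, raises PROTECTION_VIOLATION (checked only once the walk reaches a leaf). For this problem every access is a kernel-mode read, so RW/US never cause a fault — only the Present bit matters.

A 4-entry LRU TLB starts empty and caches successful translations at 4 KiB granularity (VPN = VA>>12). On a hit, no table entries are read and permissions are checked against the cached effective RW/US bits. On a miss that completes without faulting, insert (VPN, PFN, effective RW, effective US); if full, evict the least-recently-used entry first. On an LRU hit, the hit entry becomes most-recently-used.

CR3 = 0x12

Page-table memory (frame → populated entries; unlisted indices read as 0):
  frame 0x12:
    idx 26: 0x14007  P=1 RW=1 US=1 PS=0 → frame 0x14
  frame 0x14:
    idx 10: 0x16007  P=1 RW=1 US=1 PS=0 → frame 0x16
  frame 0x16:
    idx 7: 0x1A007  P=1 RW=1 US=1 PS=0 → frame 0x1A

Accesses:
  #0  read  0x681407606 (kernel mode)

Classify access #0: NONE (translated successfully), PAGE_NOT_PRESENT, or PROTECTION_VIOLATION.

Trace:
#0 VA=0x681407606 (r,kernel):
  lvl0: tbl 0x12, slot 26 ⇒ 0x14007 (P1/RW1/US1/PS0)
  lvl1: tbl 0x14, slot 10 ⇒ 0x16007 (P1/RW1/US1/PS0)
  lvl2: tbl 0x16, slot 7 ⇒ 0x1A007 (P1/RW1/US1/PS0)
  → PA=0x1A606  (3 entries read)

Access #0 fault: NONE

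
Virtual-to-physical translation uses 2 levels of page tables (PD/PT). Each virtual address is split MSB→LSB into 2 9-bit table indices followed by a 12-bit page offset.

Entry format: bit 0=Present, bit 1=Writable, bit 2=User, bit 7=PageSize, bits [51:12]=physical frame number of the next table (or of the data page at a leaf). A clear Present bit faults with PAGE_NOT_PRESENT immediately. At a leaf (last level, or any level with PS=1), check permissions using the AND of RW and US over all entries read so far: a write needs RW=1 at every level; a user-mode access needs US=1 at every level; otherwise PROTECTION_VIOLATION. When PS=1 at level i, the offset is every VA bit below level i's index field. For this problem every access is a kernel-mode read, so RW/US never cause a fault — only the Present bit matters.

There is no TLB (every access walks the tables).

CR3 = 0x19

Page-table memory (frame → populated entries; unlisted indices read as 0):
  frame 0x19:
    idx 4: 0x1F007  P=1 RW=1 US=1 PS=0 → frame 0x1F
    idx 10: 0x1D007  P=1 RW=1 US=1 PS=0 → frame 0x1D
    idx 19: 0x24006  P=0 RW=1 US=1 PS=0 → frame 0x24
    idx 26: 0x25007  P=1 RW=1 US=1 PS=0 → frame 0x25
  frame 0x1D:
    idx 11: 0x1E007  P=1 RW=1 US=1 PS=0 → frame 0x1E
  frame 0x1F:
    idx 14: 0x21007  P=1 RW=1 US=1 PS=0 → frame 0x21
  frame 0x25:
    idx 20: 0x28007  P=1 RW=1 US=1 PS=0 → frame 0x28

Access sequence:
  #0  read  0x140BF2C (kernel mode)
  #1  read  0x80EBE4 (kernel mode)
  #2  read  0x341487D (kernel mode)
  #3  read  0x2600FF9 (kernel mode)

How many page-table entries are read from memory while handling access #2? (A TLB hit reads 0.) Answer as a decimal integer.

Walk each access:
#0 VA=0x140BF2C (r,kernel):
  lvl0: tbl 0x19, slot 10 ⇒ 0x1D007 (P1/RW1/US1/PS0)
  lvl1: tbl 0x1D, slot 11 ⇒ 0x1E007 (P1/RW1/US1/PS0)
  ⇒ phys 0x1EF2C  [2 reads]
#1 VA=0x80EBE4 (r,kernel):
  lvl0: tbl 0x19, slot 4 ⇒ 0x1F007 (P1/RW1/US1/PS0)
  lvl1: tbl 0x1F, slot 14 ⇒ 0x21007 (P1/RW1/US1/PS0)
  ⇒ phys 0x21BE4  [2 reads]
#2 VA=0x341487D (r,kernel):
  lvl0: tbl 0x19, slot 26 ⇒ 0x25007 (P1/RW1/US1/PS0)
  lvl1: tbl 0x25, slot 20 ⇒ 0x28007 (P1/RW1/US1/PS0)
  ⇒ phys 0x2887D  [2 reads]
#3 VA=0x2600FF9 (r,kernel):
  lvl0: tbl 0x19, slot 19 ⇒ 0x24006 (P0/RW1/US1/PS0)
  ✗ PAGE_NOT_PRESENT  [1 reads]

Entries read for #2: 2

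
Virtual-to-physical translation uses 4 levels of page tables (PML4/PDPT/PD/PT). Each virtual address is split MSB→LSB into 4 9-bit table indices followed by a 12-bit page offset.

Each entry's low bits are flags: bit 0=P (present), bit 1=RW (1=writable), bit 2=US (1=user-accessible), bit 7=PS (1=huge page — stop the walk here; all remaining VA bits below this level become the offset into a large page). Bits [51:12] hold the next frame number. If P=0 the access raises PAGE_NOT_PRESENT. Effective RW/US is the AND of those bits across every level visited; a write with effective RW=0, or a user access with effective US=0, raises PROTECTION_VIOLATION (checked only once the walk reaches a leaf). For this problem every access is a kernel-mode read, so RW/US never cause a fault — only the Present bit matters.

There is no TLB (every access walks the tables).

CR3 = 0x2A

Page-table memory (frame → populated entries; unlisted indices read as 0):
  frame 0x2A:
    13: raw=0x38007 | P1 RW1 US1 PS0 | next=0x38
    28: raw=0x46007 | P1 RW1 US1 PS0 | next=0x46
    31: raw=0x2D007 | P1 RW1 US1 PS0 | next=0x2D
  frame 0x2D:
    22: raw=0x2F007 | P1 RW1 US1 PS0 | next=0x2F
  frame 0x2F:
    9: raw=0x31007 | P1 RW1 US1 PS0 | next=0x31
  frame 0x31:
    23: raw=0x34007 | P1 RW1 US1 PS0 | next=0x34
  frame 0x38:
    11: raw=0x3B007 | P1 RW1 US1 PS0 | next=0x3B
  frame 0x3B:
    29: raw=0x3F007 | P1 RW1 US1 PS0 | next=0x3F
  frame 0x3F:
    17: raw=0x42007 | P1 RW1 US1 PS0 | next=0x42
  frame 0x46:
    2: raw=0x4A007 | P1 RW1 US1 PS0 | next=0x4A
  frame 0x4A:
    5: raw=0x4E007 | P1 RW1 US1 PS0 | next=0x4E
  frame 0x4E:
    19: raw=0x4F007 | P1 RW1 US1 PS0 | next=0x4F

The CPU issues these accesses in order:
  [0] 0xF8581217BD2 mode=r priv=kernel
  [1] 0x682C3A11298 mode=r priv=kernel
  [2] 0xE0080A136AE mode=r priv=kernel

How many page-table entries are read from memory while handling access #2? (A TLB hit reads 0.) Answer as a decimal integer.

Trace:
#0 VA=0xF8581217BD2 (r,kernel):
  L0: frame=0x2A idx=31 entry=0x2D007 [P=1 RW=1 US=1 PS=0]
  L1: frame=0x2D idx=22 entry=0x2F007 [P=1 RW=1 US=1 PS=0]
  L2: frame=0x2F idx=9 entry=0x31007 [P=1 RW=1 US=1 PS=0]
  L3: frame=0x31 idx=23 entry=0x34007 [P=1 RW=1 US=1 PS=0]
  ✓ 0x34BD2  — 4 lookups
#1 VA=0x682C3A11298 (r,kernel):
  L0: frame=0x2A idx=13 entry=0x38007 [P=1 RW=1 US=1 PS=0]
  L1: frame=0x38 idx=11 entry=0x3B007 [P=1 RW=1 US=1 PS=0]
  L2: frame=0x3B idx=29 entry=0x3F007 [P=1 RW=1 US=1 PS=0]
  L3: frame=0x3F idx=17 entry=0x42007 [P=1 RW=1 US=1 PS=0]
  ✓ 0x42298  — 4 lookups
#2 VA=0xE0080A136AE (r,kernel):
  L0: frame=0x2A idx=28 entry=0x46007 [P=1 RW=1 US=1 PS=0]
  L1: frame=0x46 idx=2 entry=0x4A007 [P=1 RW=1 US=1 PS=0]
  L2: frame=0x4A idx=5 entry=0x4E007 [P=1 RW=1 US=1 PS=0]
  L3: frame=0x4E idx=19 entry=0x4F007 [P=1 RW=1 US=1 PS=0]
  ✓ 0x4F6AE  — 4 lookups

Entries read for #2: 4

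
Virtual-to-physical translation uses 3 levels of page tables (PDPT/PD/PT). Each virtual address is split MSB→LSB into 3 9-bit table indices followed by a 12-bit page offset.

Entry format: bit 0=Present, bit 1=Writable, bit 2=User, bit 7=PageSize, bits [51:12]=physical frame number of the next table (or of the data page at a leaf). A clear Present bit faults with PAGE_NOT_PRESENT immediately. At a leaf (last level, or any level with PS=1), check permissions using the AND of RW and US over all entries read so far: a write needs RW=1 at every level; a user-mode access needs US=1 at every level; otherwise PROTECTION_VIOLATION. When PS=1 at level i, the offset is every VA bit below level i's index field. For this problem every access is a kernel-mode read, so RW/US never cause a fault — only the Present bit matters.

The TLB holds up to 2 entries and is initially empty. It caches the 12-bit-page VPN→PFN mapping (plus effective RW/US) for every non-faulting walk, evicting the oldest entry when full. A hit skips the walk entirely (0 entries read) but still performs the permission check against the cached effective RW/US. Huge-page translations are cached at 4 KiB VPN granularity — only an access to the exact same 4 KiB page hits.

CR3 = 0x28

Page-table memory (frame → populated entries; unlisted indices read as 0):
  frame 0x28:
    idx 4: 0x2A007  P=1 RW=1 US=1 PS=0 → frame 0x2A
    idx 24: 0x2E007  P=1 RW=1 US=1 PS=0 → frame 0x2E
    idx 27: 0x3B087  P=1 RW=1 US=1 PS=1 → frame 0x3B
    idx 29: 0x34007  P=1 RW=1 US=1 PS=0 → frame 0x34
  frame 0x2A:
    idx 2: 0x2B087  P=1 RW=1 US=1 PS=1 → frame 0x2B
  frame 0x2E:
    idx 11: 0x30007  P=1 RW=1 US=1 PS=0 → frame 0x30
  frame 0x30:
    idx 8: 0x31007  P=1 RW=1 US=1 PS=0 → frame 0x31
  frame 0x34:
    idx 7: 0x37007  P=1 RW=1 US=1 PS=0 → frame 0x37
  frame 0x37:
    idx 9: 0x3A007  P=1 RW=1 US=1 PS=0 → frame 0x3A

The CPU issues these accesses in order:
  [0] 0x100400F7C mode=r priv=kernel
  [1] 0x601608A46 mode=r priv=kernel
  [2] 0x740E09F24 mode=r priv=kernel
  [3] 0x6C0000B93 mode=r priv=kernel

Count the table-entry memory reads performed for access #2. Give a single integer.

Walk each access:
#0 VA=0x100400F7C (r,kernel):
  lvl0: tbl 0x28, slot 4 ⇒ 0x2A007 (P1/RW1/US1/PS0)
  lvl1: tbl 0x2A, slot 2 ⇒ 0x2B087 (P1/RW1/US1/PS1)
  → PA=0x2BF7C (huge @L1)  (2 entries read)
#1 VA=0x601608A46 (r,kernel):
  lvl0: tbl 0x28, slot 24 ⇒ 0x2E007 (P1/RW1/US1/PS0)
  lvl1: tbl 0x2E, slot 11 ⇒ 0x30007 (P1/RW1/US1/PS0)
  lvl2: tbl 0x30, slot 8 ⇒ 0x31007 (P1/RW1/US1/PS0)
  → PA=0x31A46  (3 entries read)
#2 VA=0x740E09F24 (r,kernel):
  lvl0: tbl 0x28, slot 29 ⇒ 0x34007 (P1/RW1/US1/PS0)
  lvl1: tbl 0x34, slot 7 ⇒ 0x37007 (P1/RW1/US1/PS0)
  lvl2: tbl 0x37, slot 9 ⇒ 0x3A007 (P1/RW1/US1/PS0)
  → PA=0x3AF24  (3 entries read)
#3 VA=0x6C0000B93 (r,kernel):
  lvl0: tbl 0x28, slot 27 ⇒ 0x3B087 (P1/RW1/US1/PS1)
  → PA=0x3BB93 (huge @L0)  (1 entries read)

Entries read for #2: 3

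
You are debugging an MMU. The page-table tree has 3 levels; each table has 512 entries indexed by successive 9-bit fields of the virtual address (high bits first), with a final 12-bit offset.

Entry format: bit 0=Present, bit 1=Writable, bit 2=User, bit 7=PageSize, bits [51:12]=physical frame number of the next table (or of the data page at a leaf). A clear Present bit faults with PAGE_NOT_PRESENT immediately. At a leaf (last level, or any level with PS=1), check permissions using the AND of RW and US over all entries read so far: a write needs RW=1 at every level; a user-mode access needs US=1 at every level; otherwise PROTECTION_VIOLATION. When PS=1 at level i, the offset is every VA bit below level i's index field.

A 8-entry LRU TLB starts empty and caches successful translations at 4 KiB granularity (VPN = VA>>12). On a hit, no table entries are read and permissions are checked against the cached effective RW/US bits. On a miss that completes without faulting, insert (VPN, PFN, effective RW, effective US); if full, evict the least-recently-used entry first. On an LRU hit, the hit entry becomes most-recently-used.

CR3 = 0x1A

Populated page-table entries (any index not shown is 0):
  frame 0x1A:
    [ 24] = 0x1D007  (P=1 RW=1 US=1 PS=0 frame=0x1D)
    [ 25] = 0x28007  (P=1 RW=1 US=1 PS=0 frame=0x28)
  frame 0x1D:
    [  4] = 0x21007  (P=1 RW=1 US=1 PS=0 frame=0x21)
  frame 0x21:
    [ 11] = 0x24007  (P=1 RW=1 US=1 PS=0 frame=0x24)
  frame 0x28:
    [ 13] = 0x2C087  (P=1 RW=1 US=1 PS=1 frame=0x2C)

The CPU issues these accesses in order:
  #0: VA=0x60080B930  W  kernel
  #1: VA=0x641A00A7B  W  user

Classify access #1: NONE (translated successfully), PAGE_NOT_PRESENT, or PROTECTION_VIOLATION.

Per-access translation:
#0 VA=0x60080B930 (w,kernel):
  lvl0: tbl 0x1A, slot 24 ⇒ 0x1D007 (P1/RW1/US1/PS0)
  lvl1: tbl 0x1D, slot 4 ⇒ 0x21007 (P1/RW1/US1/PS0)
  lvl2: tbl 0x21, slot 11 ⇒ 0x24007 (P1/RW1/US1/PS0)
  → PA=0x24930  (3 entries read)
#1 VA=0x641A00A7B (w,user):
  lvl0: tbl 0x1A, slot 25 ⇒ 0x28007 (P1/RW1/US1/PS0)
  lvl1: tbl 0x28, slot 13 ⇒ 0x2C087 (P1/RW1/US1/PS1)
  → PA=0x2CA7B (huge @L1)  (2 entries read)

Access #1 fault: NONE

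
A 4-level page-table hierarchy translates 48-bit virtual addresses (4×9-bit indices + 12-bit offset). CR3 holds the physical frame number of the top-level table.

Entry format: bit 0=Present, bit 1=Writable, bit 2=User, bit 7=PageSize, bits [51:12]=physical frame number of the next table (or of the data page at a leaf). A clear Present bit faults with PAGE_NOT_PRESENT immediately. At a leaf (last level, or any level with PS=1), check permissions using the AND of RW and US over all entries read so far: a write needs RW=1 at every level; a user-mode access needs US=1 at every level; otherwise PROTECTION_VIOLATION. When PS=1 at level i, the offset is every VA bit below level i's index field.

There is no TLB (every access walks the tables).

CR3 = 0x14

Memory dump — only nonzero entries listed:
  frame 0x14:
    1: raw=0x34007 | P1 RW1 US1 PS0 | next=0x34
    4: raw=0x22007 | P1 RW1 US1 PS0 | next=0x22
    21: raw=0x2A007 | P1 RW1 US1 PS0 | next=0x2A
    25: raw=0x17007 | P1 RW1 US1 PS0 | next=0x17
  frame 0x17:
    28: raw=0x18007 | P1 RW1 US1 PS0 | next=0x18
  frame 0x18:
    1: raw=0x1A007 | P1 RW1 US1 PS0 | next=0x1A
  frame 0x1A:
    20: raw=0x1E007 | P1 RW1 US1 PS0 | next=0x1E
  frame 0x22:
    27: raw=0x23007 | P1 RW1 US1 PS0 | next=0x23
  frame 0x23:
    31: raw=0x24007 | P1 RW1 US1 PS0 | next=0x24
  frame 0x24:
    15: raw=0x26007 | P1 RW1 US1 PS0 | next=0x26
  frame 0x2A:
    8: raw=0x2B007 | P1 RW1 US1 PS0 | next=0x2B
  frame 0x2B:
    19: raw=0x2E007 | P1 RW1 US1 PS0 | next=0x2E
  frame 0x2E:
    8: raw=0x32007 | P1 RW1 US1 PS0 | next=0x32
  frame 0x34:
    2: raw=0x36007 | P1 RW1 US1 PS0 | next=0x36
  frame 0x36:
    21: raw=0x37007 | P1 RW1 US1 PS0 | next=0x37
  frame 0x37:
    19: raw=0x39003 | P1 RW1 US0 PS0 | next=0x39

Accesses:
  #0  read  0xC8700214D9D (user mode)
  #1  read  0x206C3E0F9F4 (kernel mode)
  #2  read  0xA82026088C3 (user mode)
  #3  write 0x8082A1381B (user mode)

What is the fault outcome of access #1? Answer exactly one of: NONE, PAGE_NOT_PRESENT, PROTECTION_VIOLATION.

Per-access translation:
#0 VA=0xC8700214D9D (r,user):
  L0: frame=0x14 idx=25 entry=0x17007 [P=1 RW=1 US=1 PS=0]
  L1: frame=0x17 idx=28 entry=0x18007 [P=1 RW=1 US=1 PS=0]
  L2: frame=0x18 idx=1 entry=0x1A007 [P=1 RW=1 US=1 PS=0]
  L3: frame=0x1A idx=20 entry=0x1E007 [P=1 RW=1 US=1 PS=0]
  ⇒ phys 0x1ED9D  [4 reads]
#1 VA=0x206C3E0F9F4 (r,kernel):
  L0: frame=0x14 idx=4 entry=0x22007 [P=1 RW=1 US=1 PS=0]
  L1: frame=0x22 idx=27 entry=0x23007 [P=1 RW=1 US=1 PS=0]
  L2: frame=0x23 idx=31 entry=0x24007 [P=1 RW=1 US=1 PS=0]
  L3: frame=0x24 idx=15 entry=0x26007 [P=1 RW=1 US=1 PS=0]
  ⇒ phys 0x269F4  [4 reads]
#2 VA=0xA82026088C3 (r,user):
  L0: frame=0x14 idx=21 entry=0x2A007 [P=1 RW=1 US=1 PS=0]
  L1: frame=0x2A idx=8 entry=0x2B007 [P=1 RW=1 US=1 PS=0]
  L2: frame=0x2B idx=19 entry=0x2E007 [P=1 RW=1 US=1 PS=0]
  L3: frame=0x2E idx=8 entry=0x32007 [P=1 RW=1 US=1 PS=0]
  ⇒ phys 0x328C3  [4 reads]
#3 VA=0x8082A1381B (w,user):
  L0: frame=0x14 idx=1 entry=0x34007 [P=1 RW=1 US=1 PS=0]
  L1: frame=0x34 idx=2 entry=0x36007 [P=1 RW=1 US=1 PS=0]
  L2: frame=0x36 idx=21 entry=0x37007 [P=1 RW=1 US=1 PS=0]
  L3: frame=0x37 idx=19 entry=0x39003 [P=1 RW=1 US=0 PS=0]
  → PROTECTION_VIOLATION  (4 entries read)

Access #1 fault: NONE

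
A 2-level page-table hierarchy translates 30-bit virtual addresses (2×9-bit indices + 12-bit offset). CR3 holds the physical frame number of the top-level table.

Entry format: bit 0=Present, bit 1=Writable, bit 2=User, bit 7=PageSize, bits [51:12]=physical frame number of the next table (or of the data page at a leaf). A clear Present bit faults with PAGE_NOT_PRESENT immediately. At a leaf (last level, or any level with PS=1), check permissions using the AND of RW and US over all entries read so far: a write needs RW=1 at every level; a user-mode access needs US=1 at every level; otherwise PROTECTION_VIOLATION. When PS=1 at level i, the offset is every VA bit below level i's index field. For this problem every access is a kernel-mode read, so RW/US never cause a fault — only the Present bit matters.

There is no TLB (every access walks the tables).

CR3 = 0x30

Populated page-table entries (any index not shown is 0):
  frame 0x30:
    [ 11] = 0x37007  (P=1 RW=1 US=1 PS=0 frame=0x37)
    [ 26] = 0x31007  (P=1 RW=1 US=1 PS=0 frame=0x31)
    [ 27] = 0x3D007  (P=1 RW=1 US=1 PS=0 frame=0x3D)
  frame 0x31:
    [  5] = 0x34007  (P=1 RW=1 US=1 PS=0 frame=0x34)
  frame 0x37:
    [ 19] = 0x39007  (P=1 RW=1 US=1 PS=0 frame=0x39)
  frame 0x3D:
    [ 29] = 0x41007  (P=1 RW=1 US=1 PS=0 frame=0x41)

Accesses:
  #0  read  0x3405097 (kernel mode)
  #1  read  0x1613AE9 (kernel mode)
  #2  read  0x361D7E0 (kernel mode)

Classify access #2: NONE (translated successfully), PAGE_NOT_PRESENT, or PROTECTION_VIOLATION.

Per-access translation:
#0 VA=0x3405097 (r,kernel):
  L0: frame=0x30 idx=26 entry=0x31007 [P=1 RW=1 US=1 PS=0]
  L1: frame=0x31 idx=5 entry=0x34007 [P=1 RW=1 US=1 PS=0]
  ✓ 0x34097  — 2 lookups
#1 VA=0x1613AE9 (r,kernel):
  L0: frame=0x30 idx=11 entry=0x37007 [P=1 RW=1 US=1 PS=0]
  L1: frame=0x37 idx=19 entry=0x39007 [P=1 RW=1 US=1 PS=0]
  ✓ 0x39AE9  — 2 lookups
#2 VA=0x361D7E0 (r,kernel):
  L0: frame=0x30 idx=27 entry=0x3D007 [P=1 RW=1 US=1 PS=0]
  L1: frame=0x3D idx=29 entry=0x41007 [P=1 RW=1 US=1 PS=0]
  ✓ 0x417E0  — 2 lookups

Access #2 fault: NONE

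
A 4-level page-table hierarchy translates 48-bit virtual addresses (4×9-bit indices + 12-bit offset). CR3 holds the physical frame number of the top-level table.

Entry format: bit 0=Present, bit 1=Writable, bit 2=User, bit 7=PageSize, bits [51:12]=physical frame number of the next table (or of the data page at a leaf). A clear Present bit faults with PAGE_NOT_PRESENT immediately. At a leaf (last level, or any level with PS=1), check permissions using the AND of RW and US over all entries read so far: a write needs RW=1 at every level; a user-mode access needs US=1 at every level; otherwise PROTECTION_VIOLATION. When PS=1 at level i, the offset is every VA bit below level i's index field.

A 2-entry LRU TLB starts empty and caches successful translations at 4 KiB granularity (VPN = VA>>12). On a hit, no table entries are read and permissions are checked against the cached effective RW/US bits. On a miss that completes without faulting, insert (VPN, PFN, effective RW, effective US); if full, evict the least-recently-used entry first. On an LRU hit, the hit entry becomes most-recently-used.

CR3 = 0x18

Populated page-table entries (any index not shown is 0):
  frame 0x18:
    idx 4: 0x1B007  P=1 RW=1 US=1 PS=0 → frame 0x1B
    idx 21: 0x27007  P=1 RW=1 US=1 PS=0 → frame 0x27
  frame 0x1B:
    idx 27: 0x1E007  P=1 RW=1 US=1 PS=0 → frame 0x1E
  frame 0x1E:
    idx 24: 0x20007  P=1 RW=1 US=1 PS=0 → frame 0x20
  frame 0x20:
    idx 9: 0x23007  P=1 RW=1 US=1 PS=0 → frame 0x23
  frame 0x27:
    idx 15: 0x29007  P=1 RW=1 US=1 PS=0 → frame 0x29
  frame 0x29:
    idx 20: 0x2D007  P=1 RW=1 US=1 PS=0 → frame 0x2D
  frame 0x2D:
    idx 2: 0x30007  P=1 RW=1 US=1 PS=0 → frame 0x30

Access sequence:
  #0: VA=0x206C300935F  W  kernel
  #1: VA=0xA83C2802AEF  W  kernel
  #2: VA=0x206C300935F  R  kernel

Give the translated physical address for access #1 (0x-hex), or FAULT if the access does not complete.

Per-access translation:
#0 VA=0x206C300935F (w,kernel):
  L0 @0x18[4] → 0x1B007  P=1,RW=1,US=1,PS=0
  L1 @0x1B[27] → 0x1E007  P=1,RW=1,US=1,PS=0
  L2 @0x1E[24] → 0x20007  P=1,RW=1,US=1,PS=0
  L3 @0x20[9] → 0x23007  P=1,RW=1,US=1,PS=0
  → PA=0x2335F  (4 entries read)
#1 VA=0xA83C2802AEF (w,kernel):
  L0 @0x18[21] → 0x27007  P=1,RW=1,US=1,PS=0
  L1 @0x27[15] → 0x29007  P=1,RW=1,US=1,PS=0
  L2 @0x29[20] → 0x2D007  P=1,RW=1,US=1,PS=0
  L3 @0x2D[2] → 0x30007  P=1,RW=1,US=1,PS=0
  → PA=0x30AEF  (4 entries read)
#2 VA=0x206C300935F (r,kernel):
  TLB hit vpn=0x206C3009 → PA=0x2335F

Access #1 PA: 0x30AEF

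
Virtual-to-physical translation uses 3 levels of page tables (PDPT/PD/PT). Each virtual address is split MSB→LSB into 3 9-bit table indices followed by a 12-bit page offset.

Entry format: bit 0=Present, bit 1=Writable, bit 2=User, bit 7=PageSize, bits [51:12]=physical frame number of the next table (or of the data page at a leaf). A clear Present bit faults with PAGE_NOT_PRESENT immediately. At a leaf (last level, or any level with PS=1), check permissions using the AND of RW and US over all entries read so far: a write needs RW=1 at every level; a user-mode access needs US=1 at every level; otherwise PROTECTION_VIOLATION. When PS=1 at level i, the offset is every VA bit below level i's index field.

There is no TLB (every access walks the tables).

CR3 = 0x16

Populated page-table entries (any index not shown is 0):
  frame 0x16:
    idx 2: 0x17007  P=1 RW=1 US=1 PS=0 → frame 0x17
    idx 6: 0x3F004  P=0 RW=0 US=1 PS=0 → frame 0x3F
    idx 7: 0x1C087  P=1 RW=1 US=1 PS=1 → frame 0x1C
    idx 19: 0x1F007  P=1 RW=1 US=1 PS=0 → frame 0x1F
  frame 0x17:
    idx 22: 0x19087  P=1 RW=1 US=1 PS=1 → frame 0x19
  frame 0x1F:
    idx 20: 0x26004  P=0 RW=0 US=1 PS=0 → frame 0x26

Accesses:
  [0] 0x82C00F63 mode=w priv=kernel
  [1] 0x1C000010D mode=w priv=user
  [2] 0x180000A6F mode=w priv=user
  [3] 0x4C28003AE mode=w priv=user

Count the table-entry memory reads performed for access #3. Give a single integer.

Per-access translation:
#0 VA=0x82C00F63 (w,kernel):
  L0 @0x16[2] → 0x17007  P=1,RW=1,US=1,PS=0
  L1 @0x17[22] → 0x19087  P=1,RW=1,US=1,PS=1
  ✓ 0x19F63 (huge @L1)  — 2 lookups
#1 VA=0x1C000010D (w,user):
  L0 @0x16[7] → 0x1C087  P=1,RW=1,US=1,PS=1
  ✓ 0x1C10D (huge @L0)  — 1 lookups
#2 VA=0x180000A6F (w,user):
  L0 @0x16[6] → 0x3F004  P=0,RW=0,US=1,PS=0
  ⇒ fault: PAGE_NOT_PRESENT  — 1 lookups
#3 VA=0x4C28003AE (w,user):
  L0 @0x16[19] → 0x1F007  P=1,RW=1,US=1,PS=0
  L1 @0x1F[20] → 0x26004  P=0,RW=0,US=1,PS=0
  ⇒ fault: PAGE_NOT_PRESENT  — 2 lookups

Entries read for #3: 2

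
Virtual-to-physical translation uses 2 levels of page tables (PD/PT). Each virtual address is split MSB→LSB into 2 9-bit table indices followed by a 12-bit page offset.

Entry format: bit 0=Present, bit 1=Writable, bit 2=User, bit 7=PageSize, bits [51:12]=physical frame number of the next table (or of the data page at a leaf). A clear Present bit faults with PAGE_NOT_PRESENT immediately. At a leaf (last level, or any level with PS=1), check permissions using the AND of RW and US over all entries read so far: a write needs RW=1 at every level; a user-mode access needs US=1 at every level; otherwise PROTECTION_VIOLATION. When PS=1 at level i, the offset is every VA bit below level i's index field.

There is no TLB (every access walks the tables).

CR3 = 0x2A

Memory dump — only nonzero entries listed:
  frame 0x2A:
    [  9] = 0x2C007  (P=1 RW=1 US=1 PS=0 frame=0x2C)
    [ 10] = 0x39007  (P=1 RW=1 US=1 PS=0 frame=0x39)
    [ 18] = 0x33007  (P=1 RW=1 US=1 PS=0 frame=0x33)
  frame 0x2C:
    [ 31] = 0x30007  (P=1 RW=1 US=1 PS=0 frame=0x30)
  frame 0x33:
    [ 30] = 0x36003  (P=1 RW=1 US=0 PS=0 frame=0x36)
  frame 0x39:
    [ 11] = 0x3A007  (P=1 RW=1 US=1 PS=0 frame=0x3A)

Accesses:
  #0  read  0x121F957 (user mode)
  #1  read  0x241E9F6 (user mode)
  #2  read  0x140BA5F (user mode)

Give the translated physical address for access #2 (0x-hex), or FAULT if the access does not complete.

Trace:
#0 VA=0x121F957 (r,user):
  lvl0: tbl 0x2A, slot 9 ⇒ 0x2C007 (P1/RW1/US1/PS0)
  lvl1: tbl 0x2C, slot 31 ⇒ 0x30007 (P1/RW1/US1/PS0)
  → PA=0x30957  (2 entries read)
#1 VA=0x241E9F6 (r,user):
  lvl0: tbl 0x2A, slot 18 ⇒ 0x33007 (P1/RW1/US1/PS0)
  lvl1: tbl 0x33, slot 30 ⇒ 0x36003 (P1/RW1/US0/PS0)
  → PROTECTION_VIOLATION  (2 entries read)
#2 VA=0x140BA5F (r,user):
  lvl0: tbl 0x2A, slot 10 ⇒ 0x39007 (P1/RW1/US1/PS0)
  lvl1: tbl 0x39, slot 11 ⇒ 0x3A007 (P1/RW1/US1/PS0)
  → PA=0x3AA5F  (2 entries read)

Access #2 PA: 0x3AA5F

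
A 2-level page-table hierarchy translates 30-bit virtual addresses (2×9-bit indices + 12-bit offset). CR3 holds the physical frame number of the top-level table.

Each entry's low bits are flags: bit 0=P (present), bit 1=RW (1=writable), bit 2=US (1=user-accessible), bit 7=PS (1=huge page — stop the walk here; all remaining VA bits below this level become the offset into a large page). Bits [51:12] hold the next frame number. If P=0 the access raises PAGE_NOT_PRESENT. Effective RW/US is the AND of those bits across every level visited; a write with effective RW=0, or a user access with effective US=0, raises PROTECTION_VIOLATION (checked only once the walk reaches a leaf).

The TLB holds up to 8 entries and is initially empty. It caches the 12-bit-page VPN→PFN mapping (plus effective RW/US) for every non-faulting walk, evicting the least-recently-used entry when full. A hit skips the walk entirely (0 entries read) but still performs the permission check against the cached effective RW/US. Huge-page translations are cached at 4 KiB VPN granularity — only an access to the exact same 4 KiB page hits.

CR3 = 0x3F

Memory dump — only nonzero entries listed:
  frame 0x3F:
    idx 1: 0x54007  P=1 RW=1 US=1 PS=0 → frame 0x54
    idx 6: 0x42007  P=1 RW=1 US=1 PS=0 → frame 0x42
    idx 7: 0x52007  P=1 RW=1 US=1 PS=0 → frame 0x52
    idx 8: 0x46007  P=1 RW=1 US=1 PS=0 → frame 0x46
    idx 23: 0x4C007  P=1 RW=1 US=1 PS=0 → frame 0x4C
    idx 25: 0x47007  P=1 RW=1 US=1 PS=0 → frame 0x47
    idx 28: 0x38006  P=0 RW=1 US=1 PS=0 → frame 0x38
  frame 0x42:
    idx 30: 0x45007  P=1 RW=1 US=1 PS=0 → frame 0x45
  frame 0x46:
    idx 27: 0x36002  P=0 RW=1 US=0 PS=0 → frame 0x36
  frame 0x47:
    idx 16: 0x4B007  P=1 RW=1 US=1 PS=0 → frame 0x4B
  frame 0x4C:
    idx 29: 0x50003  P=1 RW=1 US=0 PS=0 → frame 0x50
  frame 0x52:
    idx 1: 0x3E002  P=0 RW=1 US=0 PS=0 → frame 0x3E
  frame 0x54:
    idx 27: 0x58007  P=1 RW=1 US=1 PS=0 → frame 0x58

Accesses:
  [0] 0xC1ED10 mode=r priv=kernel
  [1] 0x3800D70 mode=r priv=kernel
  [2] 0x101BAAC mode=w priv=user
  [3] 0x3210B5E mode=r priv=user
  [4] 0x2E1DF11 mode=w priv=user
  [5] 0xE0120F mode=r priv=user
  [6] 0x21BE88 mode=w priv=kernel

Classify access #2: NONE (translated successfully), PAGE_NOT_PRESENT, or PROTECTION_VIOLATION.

Per-access translation:
#0 VA=0xC1ED10 (r,kernel):
  L0: frame=0x3F idx=6 entry=0x42007 [P=1 RW=1 US=1 PS=0]
  L1: frame=0x42 idx=30 entry=0x45007 [P=1 RW=1 US=1 PS=0]
  ⇒ phys 0x45D10  [2 reads]
#1 VA=0x3800D70 (r,kernel):
  L0: frame=0x3F idx=28 entry=0x38006 [P=0 RW=1 US=1 PS=0]
  ⇒ fault: PAGE_NOT_PRESENT  — 1 lookups
#2 VA=0x101BAAC (w,user):
  L0: frame=0x3F idx=8 entry=0x46007 [P=1 RW=1 US=1 PS=0]
  L1: frame=0x46 idx=27 entry=0x36002 [P=0 RW=1 US=0 PS=0]
  ⇒ fault: PAGE_NOT_PRESENT  — 2 lookups
#3 VA=0x3210B5E (r,user):
  L0: frame=0x3F idx=25 entry=0x47007 [P=1 RW=1 US=1 PS=0]
  L1: frame=0x47 idx=16 entry=0x4B007 [P=1 RW=1 US=1 PS=0]
  ⇒ phys 0x4BB5E  [2 reads]
#4 VA=0x2E1DF11 (w,user):
  L0: frame=0x3F idx=23 entry=0x4C007 [P=1 RW=1 US=1 PS=0]
  L1: frame=0x4C idx=29 entry=0x50003 [P=1 RW=1 US=0 PS=0]
  ⇒ fault: PROTECTION_VIOLATION  — 2 lookups
#5 VA=0xE0120F (r,user):
  L0: frame=0x3F idx=7 entry=0x52007 [P=1 RW=1 US=1 PS=0]
  L1: frame=0x52 idx=1 entry=0x3E002 [P=0 RW=1 US=0 PS=0]
  ⇒ fault: PAGE_NOT_PRESENT  — 2 lookups
#6 VA=0x21BE88 (w,kernel):
  L0: frame=0x3F idx=1 entry=0x54007 [P=1 RW=1 US=1 PS=0]
  L1: frame=0x54 idx=27 entry=0x58007 [P=1 RW=1 US=1 PS=0]
  ⇒ phys 0x58E88  [2 reads]

Access #2 fault: PAGE_NOT_PRESENT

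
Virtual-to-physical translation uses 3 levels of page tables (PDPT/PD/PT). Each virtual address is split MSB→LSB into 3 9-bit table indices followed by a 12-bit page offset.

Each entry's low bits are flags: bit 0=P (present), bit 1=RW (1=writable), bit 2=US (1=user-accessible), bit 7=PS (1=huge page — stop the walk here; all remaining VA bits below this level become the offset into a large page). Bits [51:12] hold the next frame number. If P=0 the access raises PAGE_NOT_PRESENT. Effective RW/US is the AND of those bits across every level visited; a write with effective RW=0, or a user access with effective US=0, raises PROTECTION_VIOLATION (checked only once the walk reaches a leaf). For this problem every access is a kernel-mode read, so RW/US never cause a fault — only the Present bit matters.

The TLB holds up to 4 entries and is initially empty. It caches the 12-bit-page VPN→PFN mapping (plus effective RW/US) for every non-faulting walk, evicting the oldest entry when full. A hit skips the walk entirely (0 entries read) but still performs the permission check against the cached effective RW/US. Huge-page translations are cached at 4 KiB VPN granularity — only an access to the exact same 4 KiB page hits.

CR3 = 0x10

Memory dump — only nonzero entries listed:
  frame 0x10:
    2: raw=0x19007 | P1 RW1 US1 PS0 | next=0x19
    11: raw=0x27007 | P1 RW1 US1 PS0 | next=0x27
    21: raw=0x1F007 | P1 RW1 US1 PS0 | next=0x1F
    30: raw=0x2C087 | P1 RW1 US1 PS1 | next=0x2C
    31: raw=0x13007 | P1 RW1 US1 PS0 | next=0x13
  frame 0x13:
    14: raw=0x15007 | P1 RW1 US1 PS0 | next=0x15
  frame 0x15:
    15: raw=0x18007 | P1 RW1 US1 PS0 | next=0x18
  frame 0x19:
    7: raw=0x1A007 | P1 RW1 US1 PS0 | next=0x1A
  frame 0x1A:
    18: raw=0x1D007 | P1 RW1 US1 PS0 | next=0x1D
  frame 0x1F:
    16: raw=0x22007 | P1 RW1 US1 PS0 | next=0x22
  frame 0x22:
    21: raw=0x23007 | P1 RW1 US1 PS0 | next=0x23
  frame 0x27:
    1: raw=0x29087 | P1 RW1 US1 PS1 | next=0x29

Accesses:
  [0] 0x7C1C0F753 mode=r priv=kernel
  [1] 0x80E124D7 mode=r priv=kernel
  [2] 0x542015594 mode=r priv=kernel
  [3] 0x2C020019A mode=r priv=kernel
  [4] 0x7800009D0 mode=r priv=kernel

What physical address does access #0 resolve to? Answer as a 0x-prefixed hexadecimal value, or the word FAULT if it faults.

Walk each access:
#0 VA=0x7C1C0F753 (r,kernel):
  L0 @0x10[31] → 0x13007  P=1,RW=1,US=1,PS=0
  L1 @0x13[14] → 0x15007  P=1,RW=1,US=1,PS=0
  L2 @0x15[15] → 0x18007  P=1,RW=1,US=1,PS=0
  → PA=0x18753  (3 entries read)
#1 VA=0x80E124D7 (r,kernel):
  L0 @0x10[2] → 0x19007  P=1,RW=1,US=1,PS=0
  L1 @0x19[7] → 0x1A007  P=1,RW=1,US=1,PS=0
  L2 @0x1A[18] → 0x1D007  P=1,RW=1,US=1,PS=0
  → PA=0x1D4D7  (3 entries read)
#2 VA=0x542015594 (r,kernel):
  L0 @0x10[21] → 0x1F007  P=1,RW=1,US=1,PS=0
  L1 @0x1F[16] → 0x22007  P=1,RW=1,US=1,PS=0
  L2 @0x22[21] → 0x23007  P=1,RW=1,US=1,PS=0
  → PA=0x23594  (3 entries read)
#3 VA=0x2C020019A (r,kernel):
  L0 @0x10[11] → 0x27007  P=1,RW=1,US=1,PS=0
  L1 @0x27[1] → 0x29087  P=1,RW=1,US=1,PS=1
  → PA=0x2919A (huge @L1)  (2 entries read)
#4 VA=0x7800009D0 (r,kernel):
  L0 @0x10[30] → 0x2C087  P=1,RW=1,US=1,PS=1
  → PA=0x2C9D0 (huge @L0)  (1 entries read)

Access #0 PA: 0x18753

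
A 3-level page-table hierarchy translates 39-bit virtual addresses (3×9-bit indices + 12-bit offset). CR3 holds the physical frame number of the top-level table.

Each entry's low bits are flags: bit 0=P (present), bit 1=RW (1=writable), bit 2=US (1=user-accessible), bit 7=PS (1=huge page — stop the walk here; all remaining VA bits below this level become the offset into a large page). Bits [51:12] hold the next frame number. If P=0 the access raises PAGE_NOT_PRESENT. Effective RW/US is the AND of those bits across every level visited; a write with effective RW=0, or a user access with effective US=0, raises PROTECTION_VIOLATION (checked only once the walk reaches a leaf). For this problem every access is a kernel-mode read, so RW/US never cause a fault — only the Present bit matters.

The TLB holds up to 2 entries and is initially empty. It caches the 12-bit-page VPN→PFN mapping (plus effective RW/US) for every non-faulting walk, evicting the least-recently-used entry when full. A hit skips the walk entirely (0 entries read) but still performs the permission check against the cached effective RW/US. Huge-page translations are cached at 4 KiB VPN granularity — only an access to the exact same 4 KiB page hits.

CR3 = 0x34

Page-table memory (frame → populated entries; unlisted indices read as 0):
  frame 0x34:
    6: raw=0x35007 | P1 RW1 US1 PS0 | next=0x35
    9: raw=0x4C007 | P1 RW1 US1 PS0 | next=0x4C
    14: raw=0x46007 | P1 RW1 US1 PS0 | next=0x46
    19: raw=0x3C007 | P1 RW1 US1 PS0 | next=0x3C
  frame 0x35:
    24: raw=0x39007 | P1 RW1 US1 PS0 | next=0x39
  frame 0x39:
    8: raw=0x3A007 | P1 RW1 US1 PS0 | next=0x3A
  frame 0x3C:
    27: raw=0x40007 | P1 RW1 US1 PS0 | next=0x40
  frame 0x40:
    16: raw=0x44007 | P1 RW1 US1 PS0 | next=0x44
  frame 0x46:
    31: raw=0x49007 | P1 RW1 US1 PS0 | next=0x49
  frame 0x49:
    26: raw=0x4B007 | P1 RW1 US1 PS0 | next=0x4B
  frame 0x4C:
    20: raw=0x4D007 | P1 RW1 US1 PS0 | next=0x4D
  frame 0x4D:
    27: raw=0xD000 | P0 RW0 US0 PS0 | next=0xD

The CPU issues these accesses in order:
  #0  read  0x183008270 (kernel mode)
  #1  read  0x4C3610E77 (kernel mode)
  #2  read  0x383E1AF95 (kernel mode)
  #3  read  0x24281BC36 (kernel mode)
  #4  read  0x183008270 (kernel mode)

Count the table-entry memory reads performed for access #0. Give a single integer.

Walk each access:
#0 VA=0x183008270 (r,kernel):
  L0: frame=0x34 idx=6 entry=0x35007 [P=1 RW=1 US=1 PS=0]
  L1: frame=0x35 idx=24 entry=0x39007 [P=1 RW=1 US=1 PS=0]
  L2: frame=0x39 idx=8 entry=0x3A007 [P=1 RW=1 US=1 PS=0]
  → PA=0x3A270  (3 entries read)
#1 VA=0x4C3610E77 (r,kernel):
  L0: frame=0x34 idx=19 entry=0x3C007 [P=1 RW=1 US=1 PS=0]
  L1: frame=0x3C idx=27 entry=0x40007 [P=1 RW=1 US=1 PS=0]
  L2: frame=0x40 idx=16 entry=0x44007 [P=1 RW=1 US=1 PS=0]
  → PA=0x44E77  (3 entries read)
#2 VA=0x383E1AF95 (r,kernel):
  L0: frame=0x34 idx=14 entry=0x46007 [P=1 RW=1 US=1 PS=0]
  L1: frame=0x46 idx=31 entry=0x49007 [P=1 RW=1 US=1 PS=0]
  L2: frame=0x49 idx=26 entry=0x4B007 [P=1 RW=1 US=1 PS=0]
  → PA=0x4BF95  (3 entries read)
#3 VA=0x24281BC36 (r,kernel):
  L0: frame=0x34 idx=9 entry=0x4C007 [P=1 RW=1 US=1 PS=0]
  L1: frame=0x4C idx=20 entry=0x4D007 [P=1 RW=1 US=1 PS=0]
  L2: frame=0x4D idx=27 entry=0xD000 [P=0 RW=0 US=0 PS=0]
  ⇒ fault: PAGE_NOT_PRESENT  — 3 lookups
#4 VA=0x183008270 (r,kernel):
  L0: frame=0x34 idx=6 entry=0x35007 [P=1 RW=1 US=1 PS=0]
  L1: frame=0x35 idx=24 entry=0x39007 [P=1 RW=1 US=1 PS=0]
  L2: frame=0x39 idx=8 entry=0x3A007 [P=1 RW=1 US=1 PS=0]
  → PA=0x3A270  (3 entries read)

Entries read for #0: 3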